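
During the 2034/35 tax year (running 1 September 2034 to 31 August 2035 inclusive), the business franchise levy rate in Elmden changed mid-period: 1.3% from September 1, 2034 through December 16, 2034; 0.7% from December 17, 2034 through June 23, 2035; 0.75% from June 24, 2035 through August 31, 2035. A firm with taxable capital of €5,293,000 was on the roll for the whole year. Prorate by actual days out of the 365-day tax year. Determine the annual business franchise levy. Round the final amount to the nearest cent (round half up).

September 1 – December 16, 2034: 107 days at 1.3% → €5,293,000 × 1.3% × 107/365 = €20,171.4055
December 17, 2034 – June 23, 2035: 189 days at 0.7% → €5,293,000 × 0.7% × 189/365 = €19,185.3123
June 24 – August 31, 2035: 69 days at 0.75% → €5,293,000 × 0.75% × 69/365 = €7,504.4589
Total = €46,861.1767

€46,861.18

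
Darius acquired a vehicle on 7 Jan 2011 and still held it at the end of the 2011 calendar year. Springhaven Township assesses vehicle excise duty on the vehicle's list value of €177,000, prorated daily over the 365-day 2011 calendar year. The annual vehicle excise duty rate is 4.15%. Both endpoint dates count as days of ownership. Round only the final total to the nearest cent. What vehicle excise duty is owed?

€7,224.75

Days held (7 Jan – 31 Dec 2011): 359 out of 365
Tax = €177,000 × 4.15% × 359/365 = €7,224.7521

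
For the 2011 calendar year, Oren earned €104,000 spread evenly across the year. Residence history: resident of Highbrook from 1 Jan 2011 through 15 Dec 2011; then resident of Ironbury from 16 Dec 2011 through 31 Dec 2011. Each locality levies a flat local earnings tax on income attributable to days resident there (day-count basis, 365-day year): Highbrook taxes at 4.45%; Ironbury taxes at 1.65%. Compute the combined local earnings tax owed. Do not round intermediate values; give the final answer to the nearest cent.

Highbrook, 1 Jan – 15 Dec 2011: 349 days → €104,000 × 4.45% × 349/365 = €4,425.1288
Ironbury, 16 Dec – 31 Dec 2011: 16 days → €104,000 × 1.65% × 16/365 = €75.2219
Total = €4,500.3507

€4,500.35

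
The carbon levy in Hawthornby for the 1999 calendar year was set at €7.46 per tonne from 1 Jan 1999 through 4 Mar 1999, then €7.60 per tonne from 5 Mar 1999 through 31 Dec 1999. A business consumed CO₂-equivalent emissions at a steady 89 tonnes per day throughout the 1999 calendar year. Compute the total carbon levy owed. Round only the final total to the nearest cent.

€246101.02

1 Jan – 4 Mar 1999: 63 days × 89 tonnes/day = 5,607 tonnes at €7.46/tonne → €41828.22
5 Mar – 31 Dec 1999: 302 days × 89 tonnes/day = 26,878 tonnes at €7.60/tonne → €204272.80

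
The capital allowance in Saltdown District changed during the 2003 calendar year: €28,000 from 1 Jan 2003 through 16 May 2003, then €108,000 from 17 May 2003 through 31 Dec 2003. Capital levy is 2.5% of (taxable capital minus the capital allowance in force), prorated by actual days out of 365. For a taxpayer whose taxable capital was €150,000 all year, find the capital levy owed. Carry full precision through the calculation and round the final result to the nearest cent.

€1,795.21

1 Jan – 16 May 2003: 136 days, exemption €28,000 → (€150,000 − €28,000) × 2.5% × 136/365 = €1,136.4384
17 May – 31 Dec 2003: 229 days, exemption €108,000 → (€150,000 − €108,000) × 2.5% × 229/365 = €658.7671
Total = €1,795.2055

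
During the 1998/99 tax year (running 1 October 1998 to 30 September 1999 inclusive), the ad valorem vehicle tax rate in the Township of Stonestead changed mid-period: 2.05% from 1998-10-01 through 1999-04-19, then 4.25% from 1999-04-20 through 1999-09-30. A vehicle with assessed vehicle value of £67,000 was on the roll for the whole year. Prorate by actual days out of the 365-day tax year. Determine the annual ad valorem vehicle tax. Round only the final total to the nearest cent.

1998-10-01 to 1999-04-19: 201 days at 2.05% → £67,000 × 2.05% × 201/365 = £756.3658
1999-04-20 to 1999-09-30: 164 days at 4.25% → £67,000 × 4.25% × 164/365 = £1,279.4247
Total = £2,035.7904

£2,035.79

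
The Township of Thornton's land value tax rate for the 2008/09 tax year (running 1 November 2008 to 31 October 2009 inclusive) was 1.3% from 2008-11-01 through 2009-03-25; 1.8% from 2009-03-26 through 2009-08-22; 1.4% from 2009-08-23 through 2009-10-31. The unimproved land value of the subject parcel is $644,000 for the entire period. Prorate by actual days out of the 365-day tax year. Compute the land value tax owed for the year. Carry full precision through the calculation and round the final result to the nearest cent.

2008-11-01 to 2009-03-25: 145 days at 1.3% → $644,000 × 1.3% × 145/365 = $3,325.8630
2009-03-26 to 2009-08-22: 150 days at 1.8% → $644,000 × 1.8% × 150/365 = $4,763.8356
2009-08-23 to 2009-10-31: 70 days at 1.4% → $644,000 × 1.4% × 70/365 = $1,729.0959
Total = $9,818.7945

$9,818.79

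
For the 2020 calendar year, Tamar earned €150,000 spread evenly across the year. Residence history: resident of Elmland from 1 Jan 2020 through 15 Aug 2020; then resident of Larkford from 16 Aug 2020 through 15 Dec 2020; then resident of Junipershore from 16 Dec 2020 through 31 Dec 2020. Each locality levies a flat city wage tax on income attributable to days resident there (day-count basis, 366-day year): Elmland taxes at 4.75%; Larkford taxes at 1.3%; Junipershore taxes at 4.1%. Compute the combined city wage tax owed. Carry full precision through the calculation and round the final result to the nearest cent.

Elmland, 1 Jan – 15 Aug 2020: 228 days → €150,000 × 4.75% × 228/366 = €4,438.5246
Larkford, 16 Aug – 15 Dec 2020: 122 days → €150,000 × 1.3% × 122/366 = €650.0000
Junipershore, 16 Dec – 31 Dec 2020: 16 days → €150,000 × 4.1% × 16/366 = €268.8525
Total = €5,357.3770

€5,357.38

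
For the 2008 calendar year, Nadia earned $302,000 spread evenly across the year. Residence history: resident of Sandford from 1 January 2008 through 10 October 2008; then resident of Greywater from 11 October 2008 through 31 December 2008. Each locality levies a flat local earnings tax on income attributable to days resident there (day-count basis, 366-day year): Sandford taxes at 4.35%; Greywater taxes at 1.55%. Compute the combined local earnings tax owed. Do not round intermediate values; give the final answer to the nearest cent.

Sandford, 1 January – 10 October 2008: 284 days → $302,000 × 4.35% × 284/366 = $10,193.7377
Greywater, 11 October – 31 December 2008: 82 days → $302,000 × 1.55% × 82/366 = $1,048.7486
Total = $11,242.4863

$11,242.49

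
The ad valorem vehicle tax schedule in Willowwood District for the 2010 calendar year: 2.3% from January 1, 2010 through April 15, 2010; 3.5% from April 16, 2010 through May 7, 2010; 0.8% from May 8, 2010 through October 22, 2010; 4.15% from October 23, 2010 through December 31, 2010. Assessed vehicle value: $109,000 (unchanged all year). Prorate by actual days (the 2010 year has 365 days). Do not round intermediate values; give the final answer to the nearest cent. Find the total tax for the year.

January 1 – April 15, 2010: 105 days at 2.3% → $109,000 × 2.3% × 105/365 = $721.1918
April 16 – May 7, 2010: 22 days at 3.5% → $109,000 × 3.5% × 22/365 = $229.9452
May 8 – October 22, 2010: 168 days at 0.8% → $109,000 × 0.8% × 168/365 = $401.3589
October 23 – December 31, 2010: 70 days at 4.15% → $109,000 × 4.15% × 70/365 = $867.5205
Total = $2,220.0164

$2,220.02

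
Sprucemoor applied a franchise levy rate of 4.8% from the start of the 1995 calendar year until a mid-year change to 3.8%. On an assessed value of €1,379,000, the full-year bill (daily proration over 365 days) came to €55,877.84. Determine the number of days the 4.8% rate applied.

Let d = days at the first rate; then 365 − d days at the second rate.
€1,379,000 × [4.8%·d + 3.8%·(365−d)] / 365 = €55,877.84
Solving gives d = 92, so the new rate took effect on April 3, 1995.

92 days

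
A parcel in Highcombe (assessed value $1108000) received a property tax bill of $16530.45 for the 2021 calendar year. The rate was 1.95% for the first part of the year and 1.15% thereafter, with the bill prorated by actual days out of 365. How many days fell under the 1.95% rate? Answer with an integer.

156 days

Let d = days at the first rate; then 365 − d days at the second rate.
$1108000 × [1.95%·d + 1.15%·(365−d)] / 365 = $16530.45
Solving gives d = 156, so the new rate took effect on 6 Jun 2021.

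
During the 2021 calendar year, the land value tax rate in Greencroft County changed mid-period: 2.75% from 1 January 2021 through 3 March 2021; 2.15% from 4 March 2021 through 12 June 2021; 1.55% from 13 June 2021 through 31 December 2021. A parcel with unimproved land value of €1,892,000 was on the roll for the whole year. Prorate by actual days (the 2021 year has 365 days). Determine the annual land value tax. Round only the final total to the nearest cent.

1 January – 3 March 2021: 62 days at 2.75% → €1,892,000 × 2.75% × 62/365 = €8,837.9726
4 March – 12 June 2021: 101 days at 2.15% → €1,892,000 × 2.15% × 101/365 = €11,256.1041
13 June – 31 December 2021: 202 days at 1.55% → €1,892,000 × 1.55% × 202/365 = €16,229.7315
Total = €36,323.8082

€36,323.81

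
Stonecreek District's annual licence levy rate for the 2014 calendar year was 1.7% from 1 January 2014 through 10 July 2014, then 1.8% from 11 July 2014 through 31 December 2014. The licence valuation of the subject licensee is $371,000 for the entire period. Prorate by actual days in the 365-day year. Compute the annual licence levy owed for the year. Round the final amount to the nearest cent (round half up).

$6,483.86

1 January – 10 July 2014: 191 days at 1.7% → $371,000 × 1.7% × 191/365 = $3,300.3753
11 July – 31 December 2014: 174 days at 1.8% → $371,000 × 1.8% × 174/365 = $3,183.4849
Total = $6,483.8603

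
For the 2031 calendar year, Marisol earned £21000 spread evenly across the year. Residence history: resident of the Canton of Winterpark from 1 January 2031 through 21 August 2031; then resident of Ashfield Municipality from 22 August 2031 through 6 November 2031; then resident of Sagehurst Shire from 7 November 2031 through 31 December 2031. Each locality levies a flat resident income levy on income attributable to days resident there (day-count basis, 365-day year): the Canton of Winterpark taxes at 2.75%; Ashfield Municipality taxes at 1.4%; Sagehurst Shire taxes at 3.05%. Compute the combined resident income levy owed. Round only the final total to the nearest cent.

The Canton of Winterpark, 1 January – 21 August 2031: 233 days → £21000 × 2.75% × 233/365 = £368.6507
Ashfield Municipality, 22 August – 6 November 2031: 77 days → £21000 × 1.4% × 77/365 = £62.0219
Sagehurst Shire, 7 November – 31 December 2031: 55 days → £21000 × 3.05% × 55/365 = £96.5137
Total = £527.1863

£527.19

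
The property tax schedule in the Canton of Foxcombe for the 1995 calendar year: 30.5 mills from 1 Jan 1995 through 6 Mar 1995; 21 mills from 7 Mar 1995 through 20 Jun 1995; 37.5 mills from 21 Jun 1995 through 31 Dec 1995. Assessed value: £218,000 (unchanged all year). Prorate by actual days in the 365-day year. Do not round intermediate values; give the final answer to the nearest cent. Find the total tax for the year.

1 Jan – 6 Mar 1995: 65 days at 30.5 mills → £218,000 × 3.05% × 65/365 = £1,184.0685
7 Mar – 20 Jun 1995: 106 days at 21 mills → £218,000 × 2.1% × 106/365 = £1,329.5014
21 Jun – 31 Dec 1995: 194 days at 37.5 mills → £218,000 × 3.75% × 194/365 = £4,345.0685
Total = £6,858.6384

£6,858.64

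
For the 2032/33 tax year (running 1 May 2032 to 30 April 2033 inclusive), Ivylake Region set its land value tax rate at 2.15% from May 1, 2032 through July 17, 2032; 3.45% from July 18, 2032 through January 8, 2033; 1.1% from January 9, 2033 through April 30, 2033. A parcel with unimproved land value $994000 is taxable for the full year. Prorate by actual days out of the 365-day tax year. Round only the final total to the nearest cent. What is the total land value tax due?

$24363.89

May 1 – July 17, 2032: 78 days at 2.15% → $994000 × 2.15% × 78/365 = $4566.9534
July 18, 2032 – January 8, 2033: 175 days at 3.45% → $994000 × 3.45% × 175/365 = $16441.8493
January 9 – April 30, 2033: 112 days at 1.1% → $994000 × 1.1% × 112/365 = $3355.0904
Total = $24363.8932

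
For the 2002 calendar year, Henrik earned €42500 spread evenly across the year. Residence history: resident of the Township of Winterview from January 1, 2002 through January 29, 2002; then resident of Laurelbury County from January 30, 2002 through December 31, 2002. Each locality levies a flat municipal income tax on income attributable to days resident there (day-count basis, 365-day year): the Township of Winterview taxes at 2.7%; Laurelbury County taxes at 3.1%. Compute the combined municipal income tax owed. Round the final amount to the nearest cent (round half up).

The Township of Winterview, January 1 – January 29, 2002: 29 days → €42500 × 2.7% × 29/365 = €91.1712
Laurelbury County, January 30 – December 31, 2002: 336 days → €42500 × 3.1% × 336/365 = €1212.8219
Total = €1303.9932

€1303.99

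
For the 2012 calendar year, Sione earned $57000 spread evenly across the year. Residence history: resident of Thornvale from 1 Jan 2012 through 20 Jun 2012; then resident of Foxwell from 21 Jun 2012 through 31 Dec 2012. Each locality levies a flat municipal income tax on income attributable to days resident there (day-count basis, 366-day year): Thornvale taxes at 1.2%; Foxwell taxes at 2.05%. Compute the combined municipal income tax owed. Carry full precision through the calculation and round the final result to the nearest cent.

$940.81

Thornvale, 1 Jan – 20 Jun 2012: 172 days → $57000 × 1.2% × 172/366 = $321.4426
Foxwell, 21 Jun – 31 Dec 2012: 194 days → $57000 × 2.05% × 194/366 = $619.3689
Total = $940.8115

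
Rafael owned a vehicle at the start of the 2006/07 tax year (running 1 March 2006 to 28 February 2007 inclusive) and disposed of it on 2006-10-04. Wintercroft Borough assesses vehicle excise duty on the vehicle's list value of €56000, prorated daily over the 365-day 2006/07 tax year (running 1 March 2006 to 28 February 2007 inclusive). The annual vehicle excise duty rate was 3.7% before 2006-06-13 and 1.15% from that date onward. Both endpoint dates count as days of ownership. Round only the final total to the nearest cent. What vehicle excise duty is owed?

2006-03-01 to 2006-06-12: 104 days at 3.7% → €56000 × 3.7% × 104/365 = €590.3781
2006-06-13 to 2006-10-04: 114 days at 1.15% → €56000 × 1.15% × 114/365 = €201.1397
Total = €791.5178

€791.52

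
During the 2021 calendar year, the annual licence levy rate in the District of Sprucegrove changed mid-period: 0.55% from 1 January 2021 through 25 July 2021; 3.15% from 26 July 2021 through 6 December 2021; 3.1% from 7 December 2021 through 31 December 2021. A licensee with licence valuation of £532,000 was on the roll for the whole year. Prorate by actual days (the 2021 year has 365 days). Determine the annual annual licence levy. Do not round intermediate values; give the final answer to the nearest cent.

£8,933.23

1 January – 25 July 2021: 206 days at 0.55% → £532,000 × 0.55% × 206/365 = £1,651.3863
26 July – 6 December 2021: 134 days at 3.15% → £532,000 × 3.15% × 134/365 = £6,152.2521
7 December – 31 December 2021: 25 days at 3.1% → £532,000 × 3.1% × 25/365 = £1,129.5890
Total = £8,933.2274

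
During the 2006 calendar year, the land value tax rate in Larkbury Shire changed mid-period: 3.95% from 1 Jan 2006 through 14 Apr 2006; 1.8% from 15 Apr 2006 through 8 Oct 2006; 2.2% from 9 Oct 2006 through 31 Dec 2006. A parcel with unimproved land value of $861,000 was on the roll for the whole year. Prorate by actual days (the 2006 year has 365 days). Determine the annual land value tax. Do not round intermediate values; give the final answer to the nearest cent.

$21,565.10

1 Jan – 14 Apr 2006: 104 days at 3.95% → $861,000 × 3.95% × 104/365 = $9,690.3781
15 Apr – 8 Oct 2006: 177 days at 1.8% → $861,000 × 1.8% × 177/365 = $7,515.4685
9 Oct – 31 Dec 2006: 84 days at 2.2% → $861,000 × 2.2% × 84/365 = $4,359.2548
Total = $21,565.1014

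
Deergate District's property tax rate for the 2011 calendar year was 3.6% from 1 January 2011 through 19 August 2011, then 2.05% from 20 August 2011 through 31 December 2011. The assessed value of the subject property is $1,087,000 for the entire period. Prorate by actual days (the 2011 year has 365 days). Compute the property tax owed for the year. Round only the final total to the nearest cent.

$32,946.52

1 January – 19 August 2011: 231 days at 3.6% → $1,087,000 × 3.6% × 231/365 = $24,765.7315
20 August – 31 December 2011: 134 days at 2.05% → $1,087,000 × 2.05% × 134/365 = $8,180.7918
Total = $32,946.5233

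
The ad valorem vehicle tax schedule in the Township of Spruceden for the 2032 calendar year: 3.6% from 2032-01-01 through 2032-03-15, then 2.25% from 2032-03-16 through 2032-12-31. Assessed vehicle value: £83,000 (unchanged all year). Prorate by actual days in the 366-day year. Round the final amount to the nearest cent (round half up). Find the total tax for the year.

2032-01-01 to 2032-03-15: 75 days at 3.6% → £83,000 × 3.6% × 75/366 = £612.2951
2032-03-16 to 2032-12-31: 291 days at 2.25% → £83,000 × 2.25% × 291/366 = £1,484.8156
Total = £2,097.1107

£2,097.11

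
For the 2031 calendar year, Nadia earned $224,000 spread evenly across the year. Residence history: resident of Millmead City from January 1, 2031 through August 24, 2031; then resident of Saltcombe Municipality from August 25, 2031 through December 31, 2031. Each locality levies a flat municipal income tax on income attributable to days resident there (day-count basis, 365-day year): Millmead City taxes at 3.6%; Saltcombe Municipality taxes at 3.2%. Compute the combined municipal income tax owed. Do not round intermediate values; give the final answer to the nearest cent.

$7,747.33

Millmead City, January 1 – August 24, 2031: 236 days → $224,000 × 3.6% × 236/365 = $5,213.9836
Saltcombe Municipality, August 25 – December 31, 2031: 129 days → $224,000 × 3.2% × 129/365 = $2,533.3479
Total = $7,747.3315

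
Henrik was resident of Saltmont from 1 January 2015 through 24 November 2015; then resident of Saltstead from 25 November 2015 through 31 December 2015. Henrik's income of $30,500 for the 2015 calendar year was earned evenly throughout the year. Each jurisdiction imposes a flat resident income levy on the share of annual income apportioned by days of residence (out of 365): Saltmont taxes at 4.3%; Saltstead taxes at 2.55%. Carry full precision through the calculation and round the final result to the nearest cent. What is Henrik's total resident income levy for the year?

$1,257.39

Saltmont, 1 January – 24 November 2015: 328 days → $30,500 × 4.3% × 328/365 = $1,178.5534
Saltstead, 25 November – 31 December 2015: 37 days → $30,500 × 2.55% × 37/365 = $78.8404
Total = $1,257.3938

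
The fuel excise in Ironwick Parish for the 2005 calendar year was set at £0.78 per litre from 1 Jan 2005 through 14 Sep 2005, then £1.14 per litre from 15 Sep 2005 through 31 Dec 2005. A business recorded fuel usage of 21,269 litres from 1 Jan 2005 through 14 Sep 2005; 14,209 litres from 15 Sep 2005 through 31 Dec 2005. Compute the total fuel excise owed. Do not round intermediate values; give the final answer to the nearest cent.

£32,788.08

1 Jan – 14 Sep 2005: 21,269 litres at £0.78/litre → £16,589.82
15 Sep – 31 Dec 2005: 14,209 litres at £1.14/litre → £16,198.26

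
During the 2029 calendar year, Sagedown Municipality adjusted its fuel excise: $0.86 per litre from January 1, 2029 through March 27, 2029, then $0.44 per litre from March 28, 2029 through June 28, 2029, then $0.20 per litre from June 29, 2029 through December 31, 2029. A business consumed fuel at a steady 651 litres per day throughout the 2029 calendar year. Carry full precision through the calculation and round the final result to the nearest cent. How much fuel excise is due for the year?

January 1 – March 27, 2029: 86 days × 651 litres/day = 55,986 litres at $0.86/litre → $48147.96
March 28 – June 28, 2029: 93 days × 651 litres/day = 60,543 litres at $0.44/litre → $26638.92
June 29 – December 31, 2029: 186 days × 651 litres/day = 121,086 litres at $0.20/litre → $24217.20

$99004.08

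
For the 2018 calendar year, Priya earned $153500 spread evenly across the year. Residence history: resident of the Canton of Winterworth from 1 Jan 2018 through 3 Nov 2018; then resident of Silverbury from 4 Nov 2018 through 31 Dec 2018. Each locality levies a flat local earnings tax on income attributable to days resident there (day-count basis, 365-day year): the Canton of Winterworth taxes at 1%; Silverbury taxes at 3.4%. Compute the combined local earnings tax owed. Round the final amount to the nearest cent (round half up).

The Canton of Winterworth, 1 Jan – 3 Nov 2018: 307 days → $153500 × 1% × 307/365 = $1291.0822
Silverbury, 4 Nov – 31 Dec 2018: 58 days → $153500 × 3.4% × 58/365 = $829.3205
Total = $2120.4027

$2120.40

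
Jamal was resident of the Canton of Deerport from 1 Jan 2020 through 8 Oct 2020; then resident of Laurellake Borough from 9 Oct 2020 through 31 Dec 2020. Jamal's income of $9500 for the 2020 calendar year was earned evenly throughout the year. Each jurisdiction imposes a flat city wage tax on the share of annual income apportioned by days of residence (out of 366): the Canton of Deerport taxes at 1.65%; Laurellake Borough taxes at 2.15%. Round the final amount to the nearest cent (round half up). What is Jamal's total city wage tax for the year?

$167.65

The Canton of Deerport, 1 Jan – 8 Oct 2020: 282 days → $9500 × 1.65% × 282/366 = $120.7746
Laurellake Borough, 9 Oct – 31 Dec 2020: 84 days → $9500 × 2.15% × 84/366 = $46.8770
Total = $167.6516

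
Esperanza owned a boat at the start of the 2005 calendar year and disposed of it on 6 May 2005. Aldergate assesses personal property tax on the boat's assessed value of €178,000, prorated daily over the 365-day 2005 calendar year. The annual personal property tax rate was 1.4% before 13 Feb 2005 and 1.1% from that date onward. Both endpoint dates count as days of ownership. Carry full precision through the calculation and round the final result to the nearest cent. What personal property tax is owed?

1 Jan – 12 Feb 2005: 43 days at 1.4% → €178,000 × 1.4% × 43/365 = €293.5781
13 Feb – 6 May 2005: 83 days at 1.1% → €178,000 × 1.1% × 83/365 = €445.2438
Total = €738.8219

€738.82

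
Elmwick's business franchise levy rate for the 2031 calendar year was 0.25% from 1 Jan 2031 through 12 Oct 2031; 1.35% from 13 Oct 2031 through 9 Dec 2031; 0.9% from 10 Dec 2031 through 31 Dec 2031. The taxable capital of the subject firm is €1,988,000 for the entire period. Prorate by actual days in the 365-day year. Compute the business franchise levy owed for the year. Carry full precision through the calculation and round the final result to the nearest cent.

€9,223.78

1 Jan – 12 Oct 2031: 285 days at 0.25% → €1,988,000 × 0.25% × 285/365 = €3,880.6849
13 Oct – 9 Dec 2031: 58 days at 1.35% → €1,988,000 × 1.35% × 58/365 = €4,264.6685
10 Dec – 31 Dec 2031: 22 days at 0.9% → €1,988,000 × 0.9% × 22/365 = €1,078.4219
Total = €9,223.7753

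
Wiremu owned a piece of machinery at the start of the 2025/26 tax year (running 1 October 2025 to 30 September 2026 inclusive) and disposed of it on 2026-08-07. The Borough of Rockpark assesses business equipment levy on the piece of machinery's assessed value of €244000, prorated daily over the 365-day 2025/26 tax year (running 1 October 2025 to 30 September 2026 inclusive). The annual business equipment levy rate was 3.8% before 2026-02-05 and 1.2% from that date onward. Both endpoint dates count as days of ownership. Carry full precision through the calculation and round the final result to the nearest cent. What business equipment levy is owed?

€4702.18

2025-10-01 to 2026-02-04: 127 days at 3.8% → €244000 × 3.8% × 127/365 = €3226.1479
2026-02-05 to 2026-08-07: 184 days at 1.2% → €244000 × 1.2% × 184/365 = €1476.0329
Total = €4702.1808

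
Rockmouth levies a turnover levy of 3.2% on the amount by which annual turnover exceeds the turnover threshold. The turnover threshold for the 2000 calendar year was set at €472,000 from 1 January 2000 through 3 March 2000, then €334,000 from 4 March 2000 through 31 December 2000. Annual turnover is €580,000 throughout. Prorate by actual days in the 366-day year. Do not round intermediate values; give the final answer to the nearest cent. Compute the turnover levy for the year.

€7,111.87

1 January – 3 March 2000: 63 days, exemption €472,000 → (€580,000 − €472,000) × 3.2% × 63/366 = €594.8852
4 March – 31 December 2000: 303 days, exemption €334,000 → (€580,000 − €334,000) × 3.2% × 303/366 = €6,516.9836
Total = €7,111.8689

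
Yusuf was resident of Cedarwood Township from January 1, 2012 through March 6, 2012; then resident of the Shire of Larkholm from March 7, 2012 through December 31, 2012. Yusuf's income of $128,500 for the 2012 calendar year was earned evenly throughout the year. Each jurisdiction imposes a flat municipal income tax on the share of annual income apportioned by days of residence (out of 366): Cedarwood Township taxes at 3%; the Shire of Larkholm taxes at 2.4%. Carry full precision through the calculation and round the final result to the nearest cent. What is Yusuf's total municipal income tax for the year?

Cedarwood Township, January 1 – March 6, 2012: 66 days → $128,500 × 3% × 66/366 = $695.1639
The Shire of Larkholm, March 7 – December 31, 2012: 300 days → $128,500 × 2.4% × 300/366 = $2,527.8689
Total = $3,223.0328

$3,223.03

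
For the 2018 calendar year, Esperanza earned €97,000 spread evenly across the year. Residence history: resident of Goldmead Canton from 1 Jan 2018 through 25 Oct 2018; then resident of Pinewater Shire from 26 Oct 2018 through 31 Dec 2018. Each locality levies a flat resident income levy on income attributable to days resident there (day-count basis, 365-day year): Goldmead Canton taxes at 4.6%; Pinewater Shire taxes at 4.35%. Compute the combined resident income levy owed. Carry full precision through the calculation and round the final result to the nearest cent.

€4,417.49

Goldmead Canton, 1 Jan – 25 Oct 2018: 298 days → €97,000 × 4.6% × 298/365 = €3,642.9479
Pinewater Shire, 26 Oct – 31 Dec 2018: 67 days → €97,000 × 4.35% × 67/365 = €774.5384
Total = €4,417.4863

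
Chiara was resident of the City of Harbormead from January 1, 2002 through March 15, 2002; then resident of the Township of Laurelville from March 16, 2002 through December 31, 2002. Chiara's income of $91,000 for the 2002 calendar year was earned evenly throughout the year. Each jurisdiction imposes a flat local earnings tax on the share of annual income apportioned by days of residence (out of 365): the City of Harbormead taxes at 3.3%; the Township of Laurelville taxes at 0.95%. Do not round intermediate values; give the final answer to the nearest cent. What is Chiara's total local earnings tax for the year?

The City of Harbormead, January 1 – March 15, 2002: 74 days → $91,000 × 3.3% × 74/365 = $608.8274
The Township of Laurelville, March 16 – December 31, 2002: 291 days → $91,000 × 0.95% × 291/365 = $689.2315
Total = $1,298.0589

$1,298.06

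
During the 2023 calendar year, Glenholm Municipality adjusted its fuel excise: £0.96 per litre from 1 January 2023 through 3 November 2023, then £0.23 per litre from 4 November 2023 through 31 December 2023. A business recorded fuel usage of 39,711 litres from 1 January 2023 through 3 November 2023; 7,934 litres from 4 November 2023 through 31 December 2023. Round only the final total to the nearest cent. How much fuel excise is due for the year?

1 January – 3 November 2023: 39,711 litres at £0.96/litre → £38,122.56
4 November – 31 December 2023: 7,934 litres at £0.23/litre → £1,824.82

£39,947.38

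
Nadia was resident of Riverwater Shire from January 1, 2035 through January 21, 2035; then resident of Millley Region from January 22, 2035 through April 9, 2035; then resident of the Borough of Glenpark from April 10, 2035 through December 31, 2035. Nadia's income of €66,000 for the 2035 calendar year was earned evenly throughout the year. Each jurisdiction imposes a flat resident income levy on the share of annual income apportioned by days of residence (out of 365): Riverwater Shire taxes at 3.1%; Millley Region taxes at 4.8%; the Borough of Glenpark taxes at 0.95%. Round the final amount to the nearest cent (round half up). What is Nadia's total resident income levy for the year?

Riverwater Shire, January 1 – January 21, 2035: 21 days → €66,000 × 3.1% × 21/365 = €117.7151
Millley Region, January 22 – April 9, 2035: 78 days → €66,000 × 4.8% × 78/365 = €676.9973
The Borough of Glenpark, April 10 – December 31, 2035: 266 days → €66,000 × 0.95% × 266/365 = €456.9370
Total = €1,251.6493

€1,251.65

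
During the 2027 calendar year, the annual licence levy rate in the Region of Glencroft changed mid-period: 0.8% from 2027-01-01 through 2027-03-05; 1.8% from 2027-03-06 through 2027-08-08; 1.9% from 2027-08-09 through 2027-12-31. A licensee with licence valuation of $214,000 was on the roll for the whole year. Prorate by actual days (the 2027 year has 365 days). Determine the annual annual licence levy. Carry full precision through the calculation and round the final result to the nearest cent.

$3,561.78

2027-01-01 to 2027-03-05: 64 days at 0.8% → $214,000 × 0.8% × 64/365 = $300.1863
2027-03-06 to 2027-08-08: 156 days at 1.8% → $214,000 × 1.8% × 156/365 = $1,646.3342
2027-08-09 to 2027-12-31: 145 days at 1.9% → $214,000 × 1.9% × 145/365 = $1,615.2603
Total = $3,561.7808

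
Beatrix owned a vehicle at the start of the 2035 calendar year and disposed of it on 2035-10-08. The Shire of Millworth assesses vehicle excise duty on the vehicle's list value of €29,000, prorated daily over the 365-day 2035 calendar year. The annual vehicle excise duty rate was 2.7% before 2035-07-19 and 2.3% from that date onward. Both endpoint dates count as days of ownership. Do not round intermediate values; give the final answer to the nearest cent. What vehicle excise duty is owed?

€576.74

2035-01-01 to 2035-07-18: 199 days at 2.7% → €29,000 × 2.7% × 199/365 = €426.8959
2035-07-19 to 2035-10-08: 82 days at 2.3% → €29,000 × 2.3% × 82/365 = €149.8466
Total = €576.7425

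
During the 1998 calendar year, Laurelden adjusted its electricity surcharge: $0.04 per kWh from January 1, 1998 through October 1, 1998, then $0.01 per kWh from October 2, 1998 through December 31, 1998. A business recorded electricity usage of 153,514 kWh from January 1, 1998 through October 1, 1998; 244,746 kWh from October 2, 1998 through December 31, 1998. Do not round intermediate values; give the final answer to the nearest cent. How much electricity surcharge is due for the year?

January 1 – October 1, 1998: 153,514 kWh at $0.04/kWh → $6,140.56
October 2 – December 31, 1998: 244,746 kWh at $0.01/kWh → $2,447.46

$8,588.02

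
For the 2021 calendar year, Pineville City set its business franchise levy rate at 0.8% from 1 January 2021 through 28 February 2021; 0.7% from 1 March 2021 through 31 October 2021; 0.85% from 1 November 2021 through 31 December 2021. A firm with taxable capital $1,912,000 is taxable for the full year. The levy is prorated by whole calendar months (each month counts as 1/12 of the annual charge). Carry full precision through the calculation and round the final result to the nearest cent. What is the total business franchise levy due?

$14,180.67

1 January – 28 February 2021: 2 months at 0.8% → $1,912,000 × 0.8% × 2/12 = $2,549.3333
1 March – 31 October 2021: 8 months at 0.7% → $1,912,000 × 0.7% × 8/12 = $8,922.6667
1 November – 31 December 2021: 2 months at 0.85% → $1,912,000 × 0.85% × 2/12 = $2,708.6667
Total = $14,180.6667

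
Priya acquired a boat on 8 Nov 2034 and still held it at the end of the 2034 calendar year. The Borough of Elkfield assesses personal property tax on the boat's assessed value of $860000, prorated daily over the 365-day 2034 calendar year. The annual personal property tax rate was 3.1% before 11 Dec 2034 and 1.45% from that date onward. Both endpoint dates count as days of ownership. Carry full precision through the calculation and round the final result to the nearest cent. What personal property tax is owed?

$3127.81

8 Nov – 10 Dec 2034: 33 days at 3.1% → $860000 × 3.1% × 33/365 = $2410.3562
11 Dec – 31 Dec 2034: 21 days at 1.45% → $860000 × 1.45% × 21/365 = $717.4521
Total = $3127.8082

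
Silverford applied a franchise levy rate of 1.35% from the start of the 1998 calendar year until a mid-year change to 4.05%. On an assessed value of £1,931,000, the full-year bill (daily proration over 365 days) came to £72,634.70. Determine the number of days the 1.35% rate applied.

Let d = days at the first rate; then 365 − d days at the second rate.
£1,931,000 × [1.35%·d + 4.05%·(365−d)] / 365 = £72,634.70
Solving gives d = 39, so the new rate took effect on February 9, 1998.

39 days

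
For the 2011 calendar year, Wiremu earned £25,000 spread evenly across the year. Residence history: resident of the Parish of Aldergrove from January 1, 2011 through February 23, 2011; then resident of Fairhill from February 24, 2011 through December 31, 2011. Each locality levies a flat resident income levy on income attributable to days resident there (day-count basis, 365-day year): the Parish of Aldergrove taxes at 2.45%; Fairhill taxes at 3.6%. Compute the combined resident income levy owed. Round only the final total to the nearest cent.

The Parish of Aldergrove, January 1 – February 23, 2011: 54 days → £25,000 × 2.45% × 54/365 = £90.6164
Fairhill, February 24 – December 31, 2011: 311 days → £25,000 × 3.6% × 311/365 = £766.8493
Total = £857.4658

£857.47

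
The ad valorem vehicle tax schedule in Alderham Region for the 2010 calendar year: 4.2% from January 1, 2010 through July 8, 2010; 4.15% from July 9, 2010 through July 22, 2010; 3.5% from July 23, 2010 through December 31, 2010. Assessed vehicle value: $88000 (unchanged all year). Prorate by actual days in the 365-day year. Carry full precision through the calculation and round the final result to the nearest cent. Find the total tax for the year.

$3420.91

January 1 – July 8, 2010: 189 days at 4.2% → $88000 × 4.2% × 189/365 = $1913.8192
July 9 – July 22, 2010: 14 days at 4.15% → $88000 × 4.15% × 14/365 = $140.0767
July 23 – December 31, 2010: 162 days at 3.5% → $88000 × 3.5% × 162/365 = $1367.0137
Total = $3420.9096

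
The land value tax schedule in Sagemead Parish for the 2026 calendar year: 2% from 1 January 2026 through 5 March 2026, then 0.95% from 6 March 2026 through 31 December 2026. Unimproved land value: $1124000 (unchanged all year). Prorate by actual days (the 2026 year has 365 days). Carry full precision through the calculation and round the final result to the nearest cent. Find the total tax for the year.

$12747.39

1 January – 5 March 2026: 64 days at 2% → $1124000 × 2% × 64/365 = $3941.6986
6 March – 31 December 2026: 301 days at 0.95% → $1124000 × 0.95% × 301/365 = $8805.6932
Total = $12747.3918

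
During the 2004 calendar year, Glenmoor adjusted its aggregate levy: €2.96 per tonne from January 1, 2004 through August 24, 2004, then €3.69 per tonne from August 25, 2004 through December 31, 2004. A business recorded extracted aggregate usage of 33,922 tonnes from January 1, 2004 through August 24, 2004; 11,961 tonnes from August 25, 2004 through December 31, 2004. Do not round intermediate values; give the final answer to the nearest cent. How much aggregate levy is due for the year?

January 1 – August 24, 2004: 33,922 tonnes at €2.96/tonne → €100409.12
August 25 – December 31, 2004: 11,961 tonnes at €3.69/tonne → €44136.09

€144545.21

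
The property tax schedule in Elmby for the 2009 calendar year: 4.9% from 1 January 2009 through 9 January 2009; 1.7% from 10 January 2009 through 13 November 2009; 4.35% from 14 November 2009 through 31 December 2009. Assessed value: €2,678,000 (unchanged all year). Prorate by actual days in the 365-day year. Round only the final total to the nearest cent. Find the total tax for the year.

€56,971.70

1 January – 9 January 2009: 9 days at 4.9% → €2,678,000 × 4.9% × 9/365 = €3,235.6110
10 January – 13 November 2009: 308 days at 1.7% → €2,678,000 × 1.7% × 308/365 = €38,416.4603
14 November – 31 December 2009: 48 days at 4.35% → €2,678,000 × 4.35% × 48/365 = €15,319.6274
Total = €56,971.6986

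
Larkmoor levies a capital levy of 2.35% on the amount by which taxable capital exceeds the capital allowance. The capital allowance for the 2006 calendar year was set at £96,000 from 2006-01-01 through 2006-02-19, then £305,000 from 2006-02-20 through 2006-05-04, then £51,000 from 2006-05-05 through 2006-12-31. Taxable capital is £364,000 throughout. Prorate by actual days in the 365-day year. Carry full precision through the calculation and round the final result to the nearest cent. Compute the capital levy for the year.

£6,000.48

2006-01-01 to 2006-02-19: 50 days, exemption £96,000 → (£364,000 − £96,000) × 2.35% × 50/365 = £862.7397
2006-02-20 to 2006-05-04: 74 days, exemption £305,000 → (£364,000 − £305,000) × 2.35% × 74/365 = £281.0986
2006-05-05 to 2006-12-31: 241 days, exemption £51,000 → (£364,000 − £51,000) × 2.35% × 241/365 = £4,856.6452
Total = £6,000.4836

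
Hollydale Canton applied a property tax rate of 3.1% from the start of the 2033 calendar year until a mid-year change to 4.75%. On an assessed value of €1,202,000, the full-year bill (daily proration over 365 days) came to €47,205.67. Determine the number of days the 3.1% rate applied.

182 days

Let d = days at the first rate; then 365 − d days at the second rate.
€1,202,000 × [3.1%·d + 4.75%·(365−d)] / 365 = €47,205.67
Solving gives d = 182, so the new rate took effect on 2 July 2033.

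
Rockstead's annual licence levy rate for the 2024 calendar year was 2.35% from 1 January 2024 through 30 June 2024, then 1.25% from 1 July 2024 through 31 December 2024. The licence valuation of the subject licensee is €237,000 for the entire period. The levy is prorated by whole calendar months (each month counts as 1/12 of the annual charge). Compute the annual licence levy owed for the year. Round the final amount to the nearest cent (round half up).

€4,266.00

1 January – 30 June 2024: 6 months at 2.35% → €237,000 × 2.35% × 6/12 = €2,784.7500
1 July – 31 December 2024: 6 months at 1.25% → €237,000 × 1.25% × 6/12 = €1,481.2500
Total = €4,266.0000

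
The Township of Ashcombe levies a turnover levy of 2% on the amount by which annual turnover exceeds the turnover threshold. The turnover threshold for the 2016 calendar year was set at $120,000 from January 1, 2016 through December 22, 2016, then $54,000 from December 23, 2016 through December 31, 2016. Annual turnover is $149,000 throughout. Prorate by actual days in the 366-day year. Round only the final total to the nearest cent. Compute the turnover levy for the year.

$612.46

January 1 – December 22, 2016: 357 days, exemption $120,000 → ($149,000 − $120,000) × 2% × 357/366 = $565.7377
December 23 – December 31, 2016: 9 days, exemption $54,000 → ($149,000 − $54,000) × 2% × 9/366 = $46.7213
Total = $612.4590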